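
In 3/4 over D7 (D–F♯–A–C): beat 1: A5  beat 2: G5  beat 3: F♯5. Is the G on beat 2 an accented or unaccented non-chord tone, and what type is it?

Unaccented passing tone.

The harmony at that moment is D dominant seventh chord (D, F♯, A, C); G5 is not a chord tone.
It is approached by step down from A5 and left by step down to F♯5.
Step in, step out in the same direction — a passing tone.
It falls on a weak beat, so it is unaccented.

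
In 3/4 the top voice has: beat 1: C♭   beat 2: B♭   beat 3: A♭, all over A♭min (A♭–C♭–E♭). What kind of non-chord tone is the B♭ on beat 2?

The harmony at that moment is A♭ minor triad (A♭, C♭, E♭); B♭ is not a chord tone.
It is approached by step down from C♭ and left by step down to A♭.
Step in, step out in the same direction — a passing tone.

Passing tone.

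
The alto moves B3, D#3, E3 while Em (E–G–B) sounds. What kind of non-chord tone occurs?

The harmony at that moment is E minor triad (E, G, B); D#3 is not a chord tone.
It is approached by leap down from B3 and left by step up to E3.
Leap in, step out — an appoggiatura.

D#3 is an appoggiatura.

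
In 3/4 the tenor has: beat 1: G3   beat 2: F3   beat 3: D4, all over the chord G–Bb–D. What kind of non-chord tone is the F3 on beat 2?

Escape tone.

The harmony at that moment is G minor triad (G, Bb, D); F3 is not a chord tone.
It is approached by step down from G3 and left by leap up to D4.
Step in, leap out, on a weak beat — an escape tone.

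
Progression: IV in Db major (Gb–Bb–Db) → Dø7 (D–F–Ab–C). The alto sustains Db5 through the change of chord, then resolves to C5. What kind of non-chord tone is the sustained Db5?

Db5 is a suspension.

The harmony at that moment is D half-diminished seventh chord (D, F, Ab, C); Db5 is not a chord tone.
It is held over (the same pitch as the preceding Db5) and left by step down to C5.
Held over from the previous chord and resolving down by step — a suspension.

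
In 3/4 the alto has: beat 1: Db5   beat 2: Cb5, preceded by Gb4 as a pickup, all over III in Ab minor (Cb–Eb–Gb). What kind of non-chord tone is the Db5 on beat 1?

The harmony at that moment is Cb major triad (Cb, Eb, Gb); Db5 is not a chord tone.
It is approached by leap up from Gb4 and left by step down to Cb5.
Leap in, step out, metrically accented — an appoggiatura.

Appoggiatura.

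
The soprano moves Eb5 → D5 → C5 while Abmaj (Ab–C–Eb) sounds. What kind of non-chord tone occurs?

D5 is a passing tone.

The harmony at that moment is Ab major triad (Ab, C, Eb); D5 is not a chord tone.
It is approached by step down from Eb5 and left by step down to C5.
Step in, step out in the same direction — a passing tone.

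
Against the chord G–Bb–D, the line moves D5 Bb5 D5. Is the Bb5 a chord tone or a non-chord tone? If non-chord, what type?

G minor triad contains G, Bb, D; Bb is the third, so it is a chord tone.

Chord tone (the third of G minor triad).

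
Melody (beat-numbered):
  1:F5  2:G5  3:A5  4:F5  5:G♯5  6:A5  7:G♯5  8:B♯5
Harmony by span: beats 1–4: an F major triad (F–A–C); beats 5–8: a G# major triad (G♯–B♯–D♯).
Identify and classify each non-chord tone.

G5 (beat 2) — passing tone; A5 (beat 6) — neighbor tone.

The harmony at that moment is F major triad (F, A, C); G5 is not a chord tone.
It is approached by step up from F5 and left by step up to A5.
Step in, step out in the same direction — a passing tone.
The harmony at that moment is G♯ major triad (G♯, B♯, D♯); A5 is not a chord tone.
It is approached by step up from G♯5 and left by step down to G♯5.
Step away and step back to the same note — a neighbor tone (upper neighbor).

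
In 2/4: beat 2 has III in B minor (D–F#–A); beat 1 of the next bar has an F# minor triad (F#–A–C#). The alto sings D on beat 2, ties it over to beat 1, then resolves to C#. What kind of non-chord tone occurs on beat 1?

The harmony at that moment is F# minor triad (F#, A, C#); D is not a chord tone.
It is held over (the same pitch as the preceding D) and left by step down to C#.
Held over from the previous chord and resolving down by step — a suspension.

Suspension.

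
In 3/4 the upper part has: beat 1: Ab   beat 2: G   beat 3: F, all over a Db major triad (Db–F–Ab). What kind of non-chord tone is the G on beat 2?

Passing tone.

The harmony at that moment is Db major triad (Db, F, Ab); G is not a chord tone.
It is approached by step down from Ab and left by step down to F.
Step in, step out in the same direction — a passing tone.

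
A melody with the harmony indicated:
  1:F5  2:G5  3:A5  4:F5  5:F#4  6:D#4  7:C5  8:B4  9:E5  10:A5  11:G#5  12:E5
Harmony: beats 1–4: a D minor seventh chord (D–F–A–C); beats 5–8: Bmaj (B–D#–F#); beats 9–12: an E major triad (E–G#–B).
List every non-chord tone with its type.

G5 (beat 2) — passing tone; C5 (beat 7) — appoggiatura; A5 (beat 10) — appoggiatura.

The harmony at that moment is D minor seventh chord (D, F, A, C); G5 is not a chord tone.
It is approached by step up from F5 and left by step up to A5.
Step in, step out in the same direction — a passing tone.
The harmony at that moment is B major triad (B, D#, F#); C5 is not a chord tone.
It is approached by leap up from D#4 and left by step down to B4.
Leap in, step out — an appoggiatura.
The harmony at that moment is E major triad (E, G#, B); A5 is not a chord tone.
It is approached by leap up from E5 and left by step down to G#5.
Leap in, step out — an appoggiatura.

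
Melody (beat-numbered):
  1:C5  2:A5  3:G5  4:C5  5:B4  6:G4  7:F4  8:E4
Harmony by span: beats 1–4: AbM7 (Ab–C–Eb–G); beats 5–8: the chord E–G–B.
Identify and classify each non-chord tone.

A5 (beat 2) — appoggiatura; F4 (beat 7) — passing tone.

The harmony at that moment is Ab major seventh chord (Ab, C, Eb, G); A5 is not a chord tone.
It is approached by leap up from C5 and left by step down to G5.
Leap in, step out — an appoggiatura.
The harmony at that moment is E minor triad (E, G, B); F4 is not a chord tone.
It is approached by step down from G4 and left by step down to E4.
Step in, step out in the same direction — a passing tone.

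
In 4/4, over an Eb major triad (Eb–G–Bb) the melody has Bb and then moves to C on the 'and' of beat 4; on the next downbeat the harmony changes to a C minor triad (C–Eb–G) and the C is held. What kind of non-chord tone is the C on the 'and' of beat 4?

Anticipation.

The harmony at that moment is Eb major triad (Eb, G, Bb); C is not a chord tone.
It is approached by step up from Bb and then sustained as the same pitch into the next harmony.
Arriving early and becoming a chord tone when the harmony changes — an anticipation.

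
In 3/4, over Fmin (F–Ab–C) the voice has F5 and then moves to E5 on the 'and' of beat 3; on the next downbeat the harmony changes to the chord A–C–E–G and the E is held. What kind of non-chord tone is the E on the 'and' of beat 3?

Anticipation.

The harmony at that moment is F minor triad (F, Ab, C); E5 is not a chord tone.
It is approached by step down from F5 and then sustained as the same pitch into the next harmony.
Arriving early and becoming a chord tone when the harmony changes — an anticipation.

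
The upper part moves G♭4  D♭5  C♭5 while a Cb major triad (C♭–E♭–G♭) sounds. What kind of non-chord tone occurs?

The harmony at that moment is C♭ major triad (C♭, E♭, G♭); D♭5 is not a chord tone.
It is approached by leap up from G♭4 and left by step down to C♭5.
Leap in, step out — an appoggiatura.

D♭5 is an appoggiatura.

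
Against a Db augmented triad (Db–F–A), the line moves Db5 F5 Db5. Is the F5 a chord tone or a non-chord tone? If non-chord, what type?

Db augmented triad contains Db, F, A; F is the third, so it is a chord tone.

Chord tone (the third of Db augmented triad).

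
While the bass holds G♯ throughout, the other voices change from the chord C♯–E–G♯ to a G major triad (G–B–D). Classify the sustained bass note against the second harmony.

The harmony at that moment is G major triad (G, B, D); G♯ is not a chord tone.
It is held over (the same pitch as the preceding G♯) and then sustained as the same pitch into the next harmony.
Sustained through a change of harmony — a pedal tone.

Pedal tone (pedal point).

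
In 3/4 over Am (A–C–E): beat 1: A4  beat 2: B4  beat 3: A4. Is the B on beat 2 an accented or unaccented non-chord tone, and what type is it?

Unaccented neighbor tone.

The harmony at that moment is A minor triad (A, C, E); B4 is not a chord tone.
It is approached by step up from A4 and left by step down to A4.
Step away and step back to the same note — a neighbor tone (upper neighbor).
It falls on a weak beat, so it is unaccented.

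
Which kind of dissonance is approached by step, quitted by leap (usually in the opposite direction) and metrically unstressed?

Approach: by step. Departure: by leap. Metric position: weak.
Step in, leap out, from a weak position — an escape tone (échappée). (It is the mirror image of the appoggiatura, which leaps in and steps out on a strong beat.)

Escape tone.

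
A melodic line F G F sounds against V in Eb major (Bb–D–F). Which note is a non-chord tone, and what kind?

G is a neighbor tone.

The harmony at that moment is Bb major triad (Bb, D, F); G is not a chord tone.
It is approached by step up from F and left by step down to F.
Step away and step back to the same note — a neighbor tone (upper neighbor).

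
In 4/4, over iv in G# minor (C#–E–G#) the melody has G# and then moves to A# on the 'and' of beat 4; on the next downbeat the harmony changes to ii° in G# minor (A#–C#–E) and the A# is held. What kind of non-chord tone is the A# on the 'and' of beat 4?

Anticipation.

The harmony at that moment is C# minor triad (C#, E, G#); A# is not a chord tone.
It is approached by step up from G# and then sustained as the same pitch into the next harmony.
Arriving early and becoming a chord tone when the harmony changes — an anticipation.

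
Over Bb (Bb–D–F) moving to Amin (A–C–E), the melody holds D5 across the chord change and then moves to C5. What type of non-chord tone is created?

The harmony at that moment is A minor triad (A, C, E); D5 is not a chord tone.
It is held over (the same pitch as the preceding D5) and left by step down to C5.
Held over from the previous chord and resolving down by step — a suspension.

D5 is a suspension.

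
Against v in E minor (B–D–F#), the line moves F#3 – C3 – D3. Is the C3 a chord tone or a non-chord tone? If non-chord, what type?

The harmony at that moment is B minor triad (B, D, F#); C3 is not a chord tone.
It is approached by leap down from F#3 and left by step up to D3.
Leap in, step out — an appoggiatura.

Non-chord tone — an appoggiatura.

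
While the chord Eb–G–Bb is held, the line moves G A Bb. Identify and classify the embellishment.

A is a passing tone.

The harmony at that moment is Eb major triad (Eb, G, Bb); A is not a chord tone.
It is approached by step up from G and left by step up to Bb.
Step in, step out in the same direction — a passing tone.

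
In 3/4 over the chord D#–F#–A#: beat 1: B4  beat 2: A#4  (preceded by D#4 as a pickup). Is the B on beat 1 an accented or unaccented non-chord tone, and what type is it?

The harmony at that moment is D# minor triad (D#, F#, A#); B4 is not a chord tone.
It is approached by leap up from D#4 and left by step down to A#4.
Leap in, step out — an appoggiatura.
It falls on the downbeat, so it is accented.

Accented appoggiatura.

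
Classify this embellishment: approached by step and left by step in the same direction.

Approach: by step. Departure: by step, continuing in the same direction.
Stepwise on both sides with no change of direction means the note fills in the space between two different chord tones — a passing tone. (Had it turned back to its starting note it would be a neighbor tone instead.)

Passing tone.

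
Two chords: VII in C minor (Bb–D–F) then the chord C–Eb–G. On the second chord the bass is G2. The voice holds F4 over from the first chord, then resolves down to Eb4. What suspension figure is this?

At the second chord the bass is G2. The suspended F4 lies a seventh above the bass; after resolving down by step to Eb4, the interval above the bass becomes a sixth.
Suspension figures are named by those two intervals: 7–6.

7–6 suspension.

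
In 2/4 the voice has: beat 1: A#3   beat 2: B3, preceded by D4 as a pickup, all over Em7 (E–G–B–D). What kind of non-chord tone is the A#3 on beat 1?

Appoggiatura.

The harmony at that moment is E minor seventh chord (E, G, B, D); A#3 is not a chord tone.
It is approached by leap down from D4 and left by step up to B3.
Leap in, step out, metrically accented — an appoggiatura.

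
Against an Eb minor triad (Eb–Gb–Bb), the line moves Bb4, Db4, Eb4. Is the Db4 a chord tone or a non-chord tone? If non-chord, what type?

The harmony at that moment is Eb minor triad (Eb, Gb, Bb); Db4 is not a chord tone.
It is approached by leap down from Bb4 and left by step up to Eb4.
Leap in, step out — an appoggiatura.

Non-chord tone — an appoggiatura.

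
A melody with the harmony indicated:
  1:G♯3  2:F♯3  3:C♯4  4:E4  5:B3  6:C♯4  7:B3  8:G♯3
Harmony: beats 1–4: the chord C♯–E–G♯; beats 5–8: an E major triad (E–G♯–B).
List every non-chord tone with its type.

The harmony at that moment is C♯ minor triad (C♯, E, G♯); F♯3 is not a chord tone.
It is approached by step down from G♯3 and left by leap up to C♯4.
Step in, leap out — an escape tone.
The harmony at that moment is E major triad (E, G♯, B); C♯4 is not a chord tone.
It is approached by step up from B3 and left by step down to B3.
Step away and step back to the same note — a neighbor tone (upper neighbor).

F♯3 (beat 2) — escape tone; C♯4 (beat 6) — neighbor tone.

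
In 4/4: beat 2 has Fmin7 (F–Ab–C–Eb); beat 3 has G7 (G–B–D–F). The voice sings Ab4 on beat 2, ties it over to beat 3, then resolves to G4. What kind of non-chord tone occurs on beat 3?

The harmony at that moment is G dominant seventh chord (G, B, D, F); Ab4 is not a chord tone.
It is held over (the same pitch as the preceding Ab4) and left by step down to G4.
Held over from the previous chord and resolving down by step — a suspension.

Suspension.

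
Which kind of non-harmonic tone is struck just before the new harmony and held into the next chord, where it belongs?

Approach: ahead of the chord change (typically by step), so it is dissonant against the current harmony. Departure: none — the same pitch is restated or held and is a chord tone of the new harmony.
Dissonant first, consonant once the harmony catches up: the note simply arrives early — an anticipation. (The reverse timing, consonant first and dissonant after the change, would be a suspension or retardation.)

Anticipation.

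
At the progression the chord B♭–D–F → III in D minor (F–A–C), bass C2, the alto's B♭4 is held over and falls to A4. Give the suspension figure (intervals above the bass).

7–6 suspension.

At the second chord the bass is C2. The suspended B♭4 lies a seventh above the bass; after resolving down by step to A4, the interval above the bass becomes a sixth.
Suspension figures are named by those two intervals: 7–6.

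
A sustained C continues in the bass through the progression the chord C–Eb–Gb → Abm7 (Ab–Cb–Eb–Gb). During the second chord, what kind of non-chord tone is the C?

Pedal tone (pedal point).

The harmony at that moment is Ab minor seventh chord (Ab, Cb, Eb, Gb); C is not a chord tone.
It is held over (the same pitch as the preceding C) and then sustained as the same pitch into the next harmony.
Sustained through a change of harmony — a pedal tone.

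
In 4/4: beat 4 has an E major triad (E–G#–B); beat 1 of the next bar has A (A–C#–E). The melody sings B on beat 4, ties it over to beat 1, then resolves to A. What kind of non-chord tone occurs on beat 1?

Suspension.

The harmony at that moment is A major triad (A, C#, E); B is not a chord tone.
It is held over (the same pitch as the preceding B) and left by step down to A.
Held over from the previous chord and resolving down by step — a suspension.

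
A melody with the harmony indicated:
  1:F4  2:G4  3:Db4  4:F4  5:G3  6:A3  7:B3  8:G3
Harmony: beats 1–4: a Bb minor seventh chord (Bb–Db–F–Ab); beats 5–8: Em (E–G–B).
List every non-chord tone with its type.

G4 (beat 2) — escape tone; A3 (beat 6) — passing tone.

The harmony at that moment is Bb minor seventh chord (Bb, Db, F, Ab); G4 is not a chord tone.
It is approached by step up from F4 and left by leap down to Db4.
Step in, leap out — an escape tone.
The harmony at that moment is E minor triad (E, G, B); A3 is not a chord tone.
It is approached by step up from G3 and left by step up to B3.
Step in, step out in the same direction — a passing tone.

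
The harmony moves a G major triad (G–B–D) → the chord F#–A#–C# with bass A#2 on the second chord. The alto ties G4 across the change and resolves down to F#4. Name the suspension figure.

7–6 suspension.

At the second chord the bass is A#2. The suspended G4 lies a seventh above the bass; after resolving down by step to F#4, the interval above the bass becomes a sixth.
Suspension figures are named by those two intervals: 7–6.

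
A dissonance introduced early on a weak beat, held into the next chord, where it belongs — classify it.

Anticipation.

Approach: ahead of the chord change (typically by step), so it is dissonant against the current harmony. Departure: none — the same pitch is restated or held and is a chord tone of the new harmony.
Dissonant first, consonant once the harmony catches up: the note simply arrives early — an anticipation. (The reverse timing, consonant first and dissonant after the change, would be a suspension or retardation.)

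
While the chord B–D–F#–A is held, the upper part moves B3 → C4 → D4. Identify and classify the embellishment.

The harmony at that moment is B minor seventh chord (B, D, F#, A); C4 is not a chord tone.
It is approached by step up from B3 and left by step up to D4.
Step in, step out in the same direction — a passing tone.

C4 is a passing tone.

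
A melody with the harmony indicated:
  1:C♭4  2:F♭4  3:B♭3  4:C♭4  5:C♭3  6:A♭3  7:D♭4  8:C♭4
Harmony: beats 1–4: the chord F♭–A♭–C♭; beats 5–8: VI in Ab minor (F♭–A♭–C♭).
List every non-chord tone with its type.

B♭3 (beat 3) — appoggiatura; D♭4 (beat 7) — appoggiatura.

The harmony at that moment is F♭ major triad (F♭, A♭, C♭); B♭3 is not a chord tone.
It is approached by leap down from F♭4 and left by step up to C♭4.
Leap in, step out — an appoggiatura.
The harmony at that moment is F♭ major triad (F♭, A♭, C♭); D♭4 is not a chord tone.
It is approached by leap up from A♭3 and left by step down to C♭4.
Leap in, step out — an appoggiatura.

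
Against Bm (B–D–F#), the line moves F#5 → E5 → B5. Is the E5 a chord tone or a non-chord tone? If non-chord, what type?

The harmony at that moment is B minor triad (B, D, F#); E5 is not a chord tone.
It is approached by step down from F#5 and left by leap up to B5.
Step in, leap out — an escape tone.

Non-chord tone — an escape tone.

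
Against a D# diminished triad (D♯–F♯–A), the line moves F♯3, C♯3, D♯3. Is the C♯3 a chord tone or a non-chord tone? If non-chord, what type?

The harmony at that moment is D♯ diminished triad (D♯, F♯, A); C♯3 is not a chord tone.
It is approached by leap down from F♯3 and left by step up to D♯3.
Leap in, step out — an appoggiatura.

Non-chord tone — an appoggiatura.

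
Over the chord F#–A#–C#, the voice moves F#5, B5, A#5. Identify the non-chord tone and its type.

The harmony at that moment is F# major triad (F#, A#, C#); B5 is not a chord tone.
It is approached by leap up from F#5 and left by step down to A#5.
Leap in, step out — an appoggiatura.

B5 is an appoggiatura.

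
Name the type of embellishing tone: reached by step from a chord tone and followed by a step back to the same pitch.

Approach: by step. Departure: by step in the opposite direction, back to the starting pitch.
Stepwise on both sides but reversing to return to the same chord tone — a neighbor tone. (Had it continued onward in the same direction it would be a passing tone instead.)

Neighbor tone.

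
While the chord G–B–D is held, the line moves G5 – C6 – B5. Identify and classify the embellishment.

The harmony at that moment is G major triad (G, B, D); C6 is not a chord tone.
It is approached by leap up from G5 and left by step down to B5.
Leap in, step out — an appoggiatura.

C6 is an appoggiatura.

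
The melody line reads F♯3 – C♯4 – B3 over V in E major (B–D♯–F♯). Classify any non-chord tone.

The harmony at that moment is B major triad (B, D♯, F♯); C♯4 is not a chord tone.
It is approached by leap up from F♯3 and left by step down to B3.
Leap in, step out — an appoggiatura.

C♯4 is an appoggiatura.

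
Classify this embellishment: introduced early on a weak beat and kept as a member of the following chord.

Approach: ahead of the chord change (typically by step), so it is dissonant against the current harmony. Departure: none — the same pitch is restated or held and is a chord tone of the new harmony.
Dissonant first, consonant once the harmony catches up: the note simply arrives early — an anticipation. (The reverse timing, consonant first and dissonant after the change, would be a suspension or retardation.)

Anticipation.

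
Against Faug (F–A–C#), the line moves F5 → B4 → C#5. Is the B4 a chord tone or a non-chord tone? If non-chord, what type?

The harmony at that moment is F augmented triad (F, A, C#); B4 is not a chord tone.
It is approached by leap down from F5 and left by step up to C#5.
Leap in, step out — an appoggiatura.

Non-chord tone — an appoggiatura.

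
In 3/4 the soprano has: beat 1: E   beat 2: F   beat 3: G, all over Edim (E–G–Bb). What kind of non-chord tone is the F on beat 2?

Passing tone.

The harmony at that moment is E diminished triad (E, G, Bb); F is not a chord tone.
It is approached by step up from E and left by step up to G.
Step in, step out in the same direction — a passing tone.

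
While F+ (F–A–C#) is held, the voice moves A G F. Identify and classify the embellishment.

The harmony at that moment is F augmented triad (F, A, C#); G is not a chord tone.
It is approached by step down from A and left by step down to F.
Step in, step out in the same direction — a passing tone.

G is a passing tone.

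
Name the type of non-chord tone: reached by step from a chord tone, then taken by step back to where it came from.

Approach: by step. Departure: by step in the opposite direction, back to the starting pitch.
Stepwise on both sides but reversing to return to the same chord tone — a neighbor tone. (Had it continued onward in the same direction it would be a passing tone instead.)

Neighbor tone.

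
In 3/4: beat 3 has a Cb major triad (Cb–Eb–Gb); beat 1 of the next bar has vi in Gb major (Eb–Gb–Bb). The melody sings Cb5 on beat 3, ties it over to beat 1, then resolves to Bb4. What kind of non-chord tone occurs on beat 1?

Suspension.

The harmony at that moment is Eb minor triad (Eb, Gb, Bb); Cb5 is not a chord tone.
It is held over (the same pitch as the preceding Cb5) and left by step down to Bb4.
Held over from the previous chord and resolving down by step — a suspension.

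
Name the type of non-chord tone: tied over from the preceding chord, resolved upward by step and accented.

Approach: by preparation — the pitch is first a chord tone, then held (tied or repeated) while the harmony changes under it. Departure: up by step. Metric position: strong.
A prepared dissonance that resolves upward by step — a retardation. (The same figure resolving downward would be a suspension.)

Retardation.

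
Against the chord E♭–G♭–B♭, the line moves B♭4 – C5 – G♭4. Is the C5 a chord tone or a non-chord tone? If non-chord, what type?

The harmony at that moment is E♭ minor triad (E♭, G♭, B♭); C5 is not a chord tone.
It is approached by step up from B♭4 and left by leap down to G♭4.
Step in, leap out — an escape tone.

Non-chord tone — an escape tone.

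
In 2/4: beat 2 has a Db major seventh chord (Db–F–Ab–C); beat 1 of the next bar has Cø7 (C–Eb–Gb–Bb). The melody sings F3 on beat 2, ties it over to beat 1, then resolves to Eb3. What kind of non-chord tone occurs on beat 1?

Suspension.

The harmony at that moment is C half-diminished seventh chord (C, Eb, Gb, Bb); F3 is not a chord tone.
It is held over (the same pitch as the preceding F3) and left by step down to Eb3.
Held over from the previous chord and resolving down by step — a suspension.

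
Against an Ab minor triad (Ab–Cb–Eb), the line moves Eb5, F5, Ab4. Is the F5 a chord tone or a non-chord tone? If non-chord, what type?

The harmony at that moment is Ab minor triad (Ab, Cb, Eb); F5 is not a chord tone.
It is approached by step up from Eb5 and left by leap down to Ab4.
Step in, leap out — an escape tone.

Non-chord tone — an escape tone.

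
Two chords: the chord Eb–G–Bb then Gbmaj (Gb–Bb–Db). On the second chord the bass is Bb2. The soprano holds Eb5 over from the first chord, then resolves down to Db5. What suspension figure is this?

At the second chord the bass is Bb2. The suspended Eb5 lies a fourth above the bass; after resolving down by step to Db5, the interval above the bass becomes a third.
Suspension figures are named by those two intervals: 4–3.

4–3 suspension.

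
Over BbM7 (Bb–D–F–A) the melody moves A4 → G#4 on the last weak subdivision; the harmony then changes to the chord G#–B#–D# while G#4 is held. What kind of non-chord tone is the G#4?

G#4 is an anticipation.

The harmony at that moment is Bb major seventh chord (Bb, D, F, A); G#4 is not a chord tone.
It is approached by step down from A4 and then sustained as the same pitch into the next harmony.
Arriving early and becoming a chord tone when the harmony changes — an anticipation.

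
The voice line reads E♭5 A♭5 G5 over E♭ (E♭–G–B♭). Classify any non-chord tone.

A♭5 is an appoggiatura.

The harmony at that moment is E♭ major triad (E♭, G, B♭); A♭5 is not a chord tone.
It is approached by leap up from E♭5 and left by step down to G5.
Leap in, step out — an appoggiatura.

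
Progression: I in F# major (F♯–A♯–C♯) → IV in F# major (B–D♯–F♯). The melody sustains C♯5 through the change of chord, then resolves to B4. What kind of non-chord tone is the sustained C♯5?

The harmony at that moment is B major triad (B, D♯, F♯); C♯5 is not a chord tone.
It is held over (the same pitch as the preceding C♯5) and left by step down to B4.
Held over from the previous chord and resolving down by step — a suspension.

C♯5 is a suspension.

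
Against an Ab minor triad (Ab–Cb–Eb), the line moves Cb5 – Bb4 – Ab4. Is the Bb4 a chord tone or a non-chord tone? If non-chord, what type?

Non-chord tone — a passing tone.

The harmony at that moment is Ab minor triad (Ab, Cb, Eb); Bb4 is not a chord tone.
It is approached by step down from Cb5 and left by step down to Ab4.
Step in, step out in the same direction — a passing tone.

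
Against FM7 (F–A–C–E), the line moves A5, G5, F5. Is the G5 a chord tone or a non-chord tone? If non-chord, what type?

The harmony at that moment is F major seventh chord (F, A, C, E); G5 is not a chord tone.
It is approached by step down from A5 and left by step down to F5.
Step in, step out in the same direction — a passing tone.

Non-chord tone — a passing tone.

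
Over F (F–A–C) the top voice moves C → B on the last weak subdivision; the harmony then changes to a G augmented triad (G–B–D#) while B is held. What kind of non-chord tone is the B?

B is an anticipation.

The harmony at that moment is F major triad (F, A, C); B is not a chord tone.
It is approached by step down from C and then sustained as the same pitch into the next harmony.
Arriving early and becoming a chord tone when the harmony changes — an anticipation.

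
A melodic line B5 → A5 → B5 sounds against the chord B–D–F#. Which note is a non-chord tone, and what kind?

The harmony at that moment is B minor triad (B, D, F#); A5 is not a chord tone.
It is approached by step down from B5 and left by step up to B5.
Step away and step back to the same note — a neighbor tone (lower neighbor).

A5 is a neighbor tone.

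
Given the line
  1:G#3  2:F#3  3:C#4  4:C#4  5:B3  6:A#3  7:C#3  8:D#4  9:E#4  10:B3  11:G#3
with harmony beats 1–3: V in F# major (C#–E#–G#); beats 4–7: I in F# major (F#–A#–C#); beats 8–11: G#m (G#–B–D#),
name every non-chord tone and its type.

F#3 (beat 2) — escape tone; B3 (beat 5) — passing tone; E#4 (beat 9) — escape tone.

The harmony at that moment is C# major triad (C#, E#, G#); F#3 is not a chord tone.
It is approached by step down from G#3 and left by leap up to C#4.
Step in, leap out — an escape tone.
The harmony at that moment is F# major triad (F#, A#, C#); B3 is not a chord tone.
It is approached by step down from C#4 and left by step down to A#3.
Step in, step out in the same direction — a passing tone.
The harmony at that moment is G# minor triad (G#, B, D#); E#4 is not a chord tone.
It is approached by step up from D#4 and left by leap down to B3.
Step in, leap out — an escape tone.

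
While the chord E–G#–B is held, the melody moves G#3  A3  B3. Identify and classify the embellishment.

A3 is a passing tone.

The harmony at that moment is E major triad (E, G#, B); A3 is not a chord tone.
It is approached by step up from G#3 and left by step up to B3.
Step in, step out in the same direction — a passing tone.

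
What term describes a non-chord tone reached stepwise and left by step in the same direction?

Approach: by step. Departure: by step, continuing in the same direction.
Stepwise on both sides with no change of direction means the note fills in the space between two different chord tones — a passing tone. (Had it turned back to its starting note it would be a neighbor tone instead.)

Passing tone.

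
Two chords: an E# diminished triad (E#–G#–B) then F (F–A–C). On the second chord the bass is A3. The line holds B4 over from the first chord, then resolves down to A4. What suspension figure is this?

9–8 suspension.

At the second chord the bass is A3. The suspended B4 lies a ninth above the bass; after resolving down by step to A4, the interval above the bass becomes an octave.
Suspension figures are named by those two intervals: 9–8.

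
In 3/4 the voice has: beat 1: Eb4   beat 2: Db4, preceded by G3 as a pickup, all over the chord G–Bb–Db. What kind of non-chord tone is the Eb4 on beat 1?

The harmony at that moment is G diminished triad (G, Bb, Db); Eb4 is not a chord tone.
It is approached by leap up from G3 and left by step down to Db4.
Leap in, step out, metrically accented — an appoggiatura.

Appoggiatura.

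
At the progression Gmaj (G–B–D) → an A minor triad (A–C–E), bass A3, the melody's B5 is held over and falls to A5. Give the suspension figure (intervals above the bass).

9–8 suspension.

At the second chord the bass is A3. The suspended B5 lies a ninth above the bass; after resolving down by step to A5, the interval above the bass becomes an octave.
Suspension figures are named by those two intervals: 9–8.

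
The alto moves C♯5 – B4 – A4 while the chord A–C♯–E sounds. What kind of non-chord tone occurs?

The harmony at that moment is A major triad (A, C♯, E); B4 is not a chord tone.
It is approached by step down from C♯5 and left by step down to A4.
Step in, step out in the same direction — a passing tone.

B4 is a passing tone.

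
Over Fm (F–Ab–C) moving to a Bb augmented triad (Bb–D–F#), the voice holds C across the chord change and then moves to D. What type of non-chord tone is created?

C is a retardation.

The harmony at that moment is Bb augmented triad (Bb, D, F#); C is not a chord tone.
It is held over (the same pitch as the preceding C) and left by step up to D.
Held over from the previous chord and resolving up by step — a retardation.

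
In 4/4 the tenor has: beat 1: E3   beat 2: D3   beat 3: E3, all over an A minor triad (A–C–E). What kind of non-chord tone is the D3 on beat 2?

The harmony at that moment is A minor triad (A, C, E); D3 is not a chord tone.
It is approached by step down from E3 and left by step up to E3.
Step away and step back to the same note — a neighbor tone (lower neighbor).

Lower neighbor tone.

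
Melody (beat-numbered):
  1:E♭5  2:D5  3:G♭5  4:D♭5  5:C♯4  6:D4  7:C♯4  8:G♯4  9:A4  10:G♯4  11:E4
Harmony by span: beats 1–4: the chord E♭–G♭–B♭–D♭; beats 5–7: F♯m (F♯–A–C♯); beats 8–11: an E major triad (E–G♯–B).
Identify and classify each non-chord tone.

D5 (beat 2) — escape tone; D4 (beat 6) — neighbor tone; A4 (beat 9) — neighbor tone.

The harmony at that moment is E♭ minor seventh chord (E♭, G♭, B♭, D♭); D5 is not a chord tone.
It is approached by step down from E♭5 and left by leap up to G♭5.
Step in, leap out — an escape tone.
The harmony at that moment is F♯ minor triad (F♯, A, C♯); D4 is not a chord tone.
It is approached by step up from C♯4 and left by step down to C♯4.
Step away and step back to the same note — a neighbor tone (upper neighbor).
The harmony at that moment is E major triad (E, G♯, B); A4 is not a chord tone.
It is approached by step up from G♯4 and left by step down to G♯4.
Step away and step back to the same note — a neighbor tone (upper neighbor).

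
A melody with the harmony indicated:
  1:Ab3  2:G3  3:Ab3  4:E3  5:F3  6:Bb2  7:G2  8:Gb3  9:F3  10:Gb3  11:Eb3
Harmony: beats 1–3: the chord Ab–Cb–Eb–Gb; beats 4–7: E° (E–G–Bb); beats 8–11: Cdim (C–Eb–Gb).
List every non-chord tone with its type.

The harmony at that moment is Ab minor seventh chord (Ab, Cb, Eb, Gb); G3 is not a chord tone.
It is approached by step down from Ab3 and left by step up to Ab3.
Step away and step back to the same note — a neighbor tone (lower neighbor).
The harmony at that moment is E diminished triad (E, G, Bb); F3 is not a chord tone.
It is approached by step up from E3 and left by leap down to Bb2.
Step in, leap out — an escape tone.
The harmony at that moment is C diminished triad (C, Eb, Gb); F3 is not a chord tone.
It is approached by step down from Gb3 and left by step up to Gb3.
Step away and step back to the same note — a neighbor tone (lower neighbor).

G3 (beat 2) — neighbor tone; F3 (beat 5) — escape tone; F3 (beat 9) — neighbor tone.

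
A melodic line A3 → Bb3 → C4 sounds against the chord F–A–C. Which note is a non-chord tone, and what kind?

The harmony at that moment is F major triad (F, A, C); Bb3 is not a chord tone.
It is approached by step up from A3 and left by step up to C4.
Step in, step out in the same direction — a passing tone.

Bb3 is a passing tone.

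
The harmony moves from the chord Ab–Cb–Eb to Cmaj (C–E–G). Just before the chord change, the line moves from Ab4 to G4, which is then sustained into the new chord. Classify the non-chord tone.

G4 is an anticipation.

The harmony at that moment is Ab minor triad (Ab, Cb, Eb); G4 is not a chord tone.
It is approached by step down from Ab4 and then sustained as the same pitch into the next harmony.
Arriving early and becoming a chord tone when the harmony changes — an anticipation.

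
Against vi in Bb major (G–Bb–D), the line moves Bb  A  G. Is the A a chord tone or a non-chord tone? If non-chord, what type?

Non-chord tone — a passing tone.

The harmony at that moment is G minor triad (G, Bb, D); A is not a chord tone.
It is approached by step down from Bb and left by step down to G.
Step in, step out in the same direction — a passing tone.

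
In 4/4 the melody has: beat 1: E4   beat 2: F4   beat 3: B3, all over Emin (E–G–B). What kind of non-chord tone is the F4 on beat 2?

Escape tone.

The harmony at that moment is E minor triad (E, G, B); F4 is not a chord tone.
It is approached by step up from E4 and left by leap down to B3.
Step in, leap out, on a weak beat — an escape tone.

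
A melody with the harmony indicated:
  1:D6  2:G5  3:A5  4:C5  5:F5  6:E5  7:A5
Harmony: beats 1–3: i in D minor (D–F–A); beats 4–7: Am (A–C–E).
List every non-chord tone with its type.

G5 (beat 2) — appoggiatura; F5 (beat 5) — appoggiatura.

The harmony at that moment is D minor triad (D, F, A); G5 is not a chord tone.
It is approached by leap down from D6 and left by step up to A5.
Leap in, step out — an appoggiatura.
The harmony at that moment is A minor triad (A, C, E); F5 is not a chord tone.
It is approached by leap up from C5 and left by step down to E5.
Leap in, step out — an appoggiatura.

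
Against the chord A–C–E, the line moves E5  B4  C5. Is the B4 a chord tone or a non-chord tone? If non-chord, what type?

Non-chord tone — an appoggiatura.

The harmony at that moment is A minor triad (A, C, E); B4 is not a chord tone.
It is approached by leap down from E5 and left by step up to C5.
Leap in, step out — an appoggiatura.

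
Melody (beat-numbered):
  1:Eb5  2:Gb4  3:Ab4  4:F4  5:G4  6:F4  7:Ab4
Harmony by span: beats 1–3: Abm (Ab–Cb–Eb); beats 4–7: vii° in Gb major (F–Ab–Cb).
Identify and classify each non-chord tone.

Gb4 (beat 2) — appoggiatura; G4 (beat 5) — neighbor tone.

The harmony at that moment is Ab minor triad (Ab, Cb, Eb); Gb4 is not a chord tone.
It is approached by leap down from Eb5 and left by step up to Ab4.
Leap in, step out — an appoggiatura.
The harmony at that moment is F diminished triad (F, Ab, Cb); G4 is not a chord tone.
It is approached by step up from F4 and left by step down to F4.
Step away and step back to the same note — a neighbor tone (upper neighbor).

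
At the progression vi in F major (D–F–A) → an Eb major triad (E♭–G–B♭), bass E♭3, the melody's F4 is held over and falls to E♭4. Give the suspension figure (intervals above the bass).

At the second chord the bass is E♭3. The suspended F4 lies a ninth above the bass; after resolving down by step to E♭4, the interval above the bass becomes an octave.
Suspension figures are named by those two intervals: 9–8.

9–8 suspension.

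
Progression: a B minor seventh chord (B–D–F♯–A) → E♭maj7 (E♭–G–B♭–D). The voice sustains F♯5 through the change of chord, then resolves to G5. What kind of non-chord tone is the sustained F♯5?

The harmony at that moment is E♭ major seventh chord (E♭, G, B♭, D); F♯5 is not a chord tone.
It is held over (the same pitch as the preceding F♯5) and left by step up to G5.
Held over from the previous chord and resolving up by step — a retardation.

F♯5 is a retardation.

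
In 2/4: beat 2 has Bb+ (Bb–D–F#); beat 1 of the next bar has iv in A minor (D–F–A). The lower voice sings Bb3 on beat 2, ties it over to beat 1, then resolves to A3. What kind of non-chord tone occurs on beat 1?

The harmony at that moment is D minor triad (D, F, A); Bb3 is not a chord tone.
It is held over (the same pitch as the preceding Bb3) and left by step down to A3.
Held over from the previous chord and resolving down by step — a suspension.

Suspension.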